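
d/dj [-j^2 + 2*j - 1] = 2 - 2*j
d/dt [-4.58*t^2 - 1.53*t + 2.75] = -9.16*t - 1.53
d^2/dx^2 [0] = 0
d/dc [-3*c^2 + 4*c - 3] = 4 - 6*c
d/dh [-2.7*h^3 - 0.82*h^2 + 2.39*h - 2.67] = -8.1*h^2 - 1.64*h + 2.39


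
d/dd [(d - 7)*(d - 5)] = 2*d - 12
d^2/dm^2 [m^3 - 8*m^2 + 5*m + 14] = 6*m - 16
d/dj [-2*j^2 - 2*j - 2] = -4*j - 2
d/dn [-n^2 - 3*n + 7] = -2*n - 3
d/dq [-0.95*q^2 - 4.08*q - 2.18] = -1.9*q - 4.08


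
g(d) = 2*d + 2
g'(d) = 2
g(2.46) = 6.92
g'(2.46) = 2.00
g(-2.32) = -2.64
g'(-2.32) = 2.00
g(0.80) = 3.60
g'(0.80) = 2.00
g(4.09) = 10.18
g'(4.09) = 2.00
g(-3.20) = -4.40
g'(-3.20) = 2.00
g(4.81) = 11.62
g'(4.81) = 2.00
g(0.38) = 2.76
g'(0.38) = 2.00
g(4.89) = 11.78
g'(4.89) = 2.00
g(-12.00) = -22.00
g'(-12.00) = 2.00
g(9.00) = 20.00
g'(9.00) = 2.00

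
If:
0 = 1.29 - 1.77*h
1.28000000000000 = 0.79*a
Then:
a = 1.62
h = 0.73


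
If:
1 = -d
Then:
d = -1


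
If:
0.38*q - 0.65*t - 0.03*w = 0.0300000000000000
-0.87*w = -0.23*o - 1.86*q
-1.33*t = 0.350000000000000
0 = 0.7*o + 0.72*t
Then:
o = 0.27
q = -0.44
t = -0.26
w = -0.87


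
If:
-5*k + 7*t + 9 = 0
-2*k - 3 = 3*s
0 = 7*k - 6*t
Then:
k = -54/19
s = 17/19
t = -63/19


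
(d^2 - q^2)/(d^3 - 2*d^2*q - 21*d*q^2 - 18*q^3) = (-d + q)/(-d^2 + 3*d*q + 18*q^2)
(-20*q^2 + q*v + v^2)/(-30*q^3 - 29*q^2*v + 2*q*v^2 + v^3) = (20*q^2 - q*v - v^2)/(30*q^3 + 29*q^2*v - 2*q*v^2 - v^3)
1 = 1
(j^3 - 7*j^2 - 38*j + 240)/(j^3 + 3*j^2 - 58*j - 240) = (j - 5)/(j + 5)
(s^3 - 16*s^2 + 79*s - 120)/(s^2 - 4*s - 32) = (s^2 - 8*s + 15)/(s + 4)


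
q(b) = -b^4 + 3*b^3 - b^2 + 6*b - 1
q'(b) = -4*b^3 + 9*b^2 - 2*b + 6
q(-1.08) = -13.79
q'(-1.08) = 23.70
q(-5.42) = -1403.53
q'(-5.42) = 918.11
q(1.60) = 11.77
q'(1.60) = 9.46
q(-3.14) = -219.79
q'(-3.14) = 224.85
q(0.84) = 4.61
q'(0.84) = 8.30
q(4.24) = -88.06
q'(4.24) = -145.58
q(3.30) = -2.87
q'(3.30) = -46.34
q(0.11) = -0.35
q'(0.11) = 5.88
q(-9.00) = -8884.00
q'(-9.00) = 3669.00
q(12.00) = -15625.00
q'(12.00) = -5634.00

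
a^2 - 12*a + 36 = (a - 6)^2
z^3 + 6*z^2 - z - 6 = (z - 1)*(z + 1)*(z + 6)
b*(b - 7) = b^2 - 7*b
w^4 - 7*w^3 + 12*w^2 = w^2*(w - 4)*(w - 3)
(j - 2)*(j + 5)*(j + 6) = j^3 + 9*j^2 + 8*j - 60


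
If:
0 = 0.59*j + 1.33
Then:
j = -2.25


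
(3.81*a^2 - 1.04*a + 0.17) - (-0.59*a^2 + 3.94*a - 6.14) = 4.4*a^2 - 4.98*a + 6.31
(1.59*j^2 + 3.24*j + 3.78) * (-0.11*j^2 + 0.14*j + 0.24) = -0.1749*j^4 - 0.1338*j^3 + 0.4194*j^2 + 1.3068*j + 0.9072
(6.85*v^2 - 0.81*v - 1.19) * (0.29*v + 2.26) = 1.9865*v^3 + 15.2461*v^2 - 2.1757*v - 2.6894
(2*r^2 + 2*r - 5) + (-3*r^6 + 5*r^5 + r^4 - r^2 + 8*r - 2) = -3*r^6 + 5*r^5 + r^4 + r^2 + 10*r - 7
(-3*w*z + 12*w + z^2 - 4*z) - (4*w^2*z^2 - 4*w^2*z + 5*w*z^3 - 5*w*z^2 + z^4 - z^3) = -4*w^2*z^2 + 4*w^2*z - 5*w*z^3 + 5*w*z^2 - 3*w*z + 12*w - z^4 + z^3 + z^2 - 4*z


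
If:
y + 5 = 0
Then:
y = -5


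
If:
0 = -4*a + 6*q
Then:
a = 3*q/2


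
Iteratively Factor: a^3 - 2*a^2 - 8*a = (a - 4)*(a^2 + 2*a) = a*(a - 4)*(a + 2)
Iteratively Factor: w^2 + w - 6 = (w + 3)*(w - 2)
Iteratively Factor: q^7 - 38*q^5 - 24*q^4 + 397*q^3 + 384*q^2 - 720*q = (q - 1)*(q^6 + q^5 - 37*q^4 - 61*q^3 + 336*q^2 + 720*q) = q*(q - 1)*(q^5 + q^4 - 37*q^3 - 61*q^2 + 336*q + 720) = q*(q - 1)*(q + 3)*(q^4 - 2*q^3 - 31*q^2 + 32*q + 240) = q*(q - 5)*(q - 1)*(q + 3)*(q^3 + 3*q^2 - 16*q - 48) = q*(q - 5)*(q - 1)*(q + 3)^2*(q^2 - 16) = q*(q - 5)*(q - 4)*(q - 1)*(q + 3)^2*(q + 4)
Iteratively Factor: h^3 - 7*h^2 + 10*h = (h - 5)*(h^2 - 2*h) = h*(h - 5)*(h - 2)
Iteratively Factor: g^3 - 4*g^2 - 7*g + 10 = (g - 1)*(g^2 - 3*g - 10) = (g - 1)*(g + 2)*(g - 5)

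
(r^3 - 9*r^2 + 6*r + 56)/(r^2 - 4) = (r^2 - 11*r + 28)/(r - 2)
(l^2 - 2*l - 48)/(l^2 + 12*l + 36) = (l - 8)/(l + 6)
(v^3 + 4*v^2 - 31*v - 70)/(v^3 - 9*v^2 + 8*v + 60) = (v + 7)/(v - 6)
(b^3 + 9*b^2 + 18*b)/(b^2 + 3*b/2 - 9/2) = 2*b*(b + 6)/(2*b - 3)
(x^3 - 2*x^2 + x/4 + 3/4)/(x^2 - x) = x - 1 - 3/(4*x)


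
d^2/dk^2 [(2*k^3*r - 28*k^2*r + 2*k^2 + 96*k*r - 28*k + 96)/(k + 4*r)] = 4*(k^3*r + 12*k^2*r^2 + 48*k*r^3 - 224*r^3 - 176*r^2 + 56*r + 48)/(k^3 + 12*k^2*r + 48*k*r^2 + 64*r^3)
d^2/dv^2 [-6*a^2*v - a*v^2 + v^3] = -2*a + 6*v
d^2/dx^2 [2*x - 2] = 0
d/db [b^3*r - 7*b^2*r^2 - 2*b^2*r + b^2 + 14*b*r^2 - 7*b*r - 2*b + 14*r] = 3*b^2*r - 14*b*r^2 - 4*b*r + 2*b + 14*r^2 - 7*r - 2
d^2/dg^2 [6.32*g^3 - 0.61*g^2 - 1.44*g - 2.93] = 37.92*g - 1.22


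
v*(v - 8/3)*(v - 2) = v^3 - 14*v^2/3 + 16*v/3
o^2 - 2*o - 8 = (o - 4)*(o + 2)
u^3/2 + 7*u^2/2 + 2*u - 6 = (u/2 + 1)*(u - 1)*(u + 6)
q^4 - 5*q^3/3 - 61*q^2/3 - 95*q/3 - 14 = (q - 6)*(q + 1)^2*(q + 7/3)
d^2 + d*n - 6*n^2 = (d - 2*n)*(d + 3*n)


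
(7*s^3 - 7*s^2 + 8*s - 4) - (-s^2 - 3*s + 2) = 7*s^3 - 6*s^2 + 11*s - 6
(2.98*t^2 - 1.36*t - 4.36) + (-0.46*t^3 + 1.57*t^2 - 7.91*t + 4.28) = -0.46*t^3 + 4.55*t^2 - 9.27*t - 0.0800000000000001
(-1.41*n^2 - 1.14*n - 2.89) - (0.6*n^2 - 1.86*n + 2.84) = -2.01*n^2 + 0.72*n - 5.73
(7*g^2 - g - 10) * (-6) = -42*g^2 + 6*g + 60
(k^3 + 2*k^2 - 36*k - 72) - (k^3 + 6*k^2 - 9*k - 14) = -4*k^2 - 27*k - 58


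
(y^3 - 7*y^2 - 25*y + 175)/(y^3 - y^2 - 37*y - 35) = (y - 5)/(y + 1)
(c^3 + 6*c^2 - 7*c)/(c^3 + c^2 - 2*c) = (c + 7)/(c + 2)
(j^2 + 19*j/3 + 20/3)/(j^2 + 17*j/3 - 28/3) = (3*j^2 + 19*j + 20)/(3*j^2 + 17*j - 28)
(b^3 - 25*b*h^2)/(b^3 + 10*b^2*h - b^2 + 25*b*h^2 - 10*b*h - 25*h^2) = b*(b - 5*h)/(b^2 + 5*b*h - b - 5*h)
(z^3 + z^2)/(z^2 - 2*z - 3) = z^2/(z - 3)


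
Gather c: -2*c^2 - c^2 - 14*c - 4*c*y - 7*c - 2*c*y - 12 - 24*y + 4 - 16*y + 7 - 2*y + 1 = -3*c^2 + c*(-6*y - 21) - 42*y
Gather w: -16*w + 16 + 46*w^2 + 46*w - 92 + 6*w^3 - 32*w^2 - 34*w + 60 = 6*w^3 + 14*w^2 - 4*w - 16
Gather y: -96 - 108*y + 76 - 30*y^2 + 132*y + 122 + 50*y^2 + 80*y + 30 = 20*y^2 + 104*y + 132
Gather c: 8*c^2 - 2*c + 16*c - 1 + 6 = 8*c^2 + 14*c + 5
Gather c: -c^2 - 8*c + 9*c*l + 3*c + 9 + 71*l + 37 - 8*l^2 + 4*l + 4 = -c^2 + c*(9*l - 5) - 8*l^2 + 75*l + 50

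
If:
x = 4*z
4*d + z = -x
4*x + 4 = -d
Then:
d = 20/59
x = -64/59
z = -16/59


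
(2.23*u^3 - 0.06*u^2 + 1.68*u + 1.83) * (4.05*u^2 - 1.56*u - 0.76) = 9.0315*u^5 - 3.7218*u^4 + 5.2028*u^3 + 4.8363*u^2 - 4.1316*u - 1.3908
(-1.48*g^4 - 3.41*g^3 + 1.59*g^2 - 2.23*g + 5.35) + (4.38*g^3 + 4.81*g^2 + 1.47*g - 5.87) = -1.48*g^4 + 0.97*g^3 + 6.4*g^2 - 0.76*g - 0.52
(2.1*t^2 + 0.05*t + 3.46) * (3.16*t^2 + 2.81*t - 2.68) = 6.636*t^4 + 6.059*t^3 + 5.4461*t^2 + 9.5886*t - 9.2728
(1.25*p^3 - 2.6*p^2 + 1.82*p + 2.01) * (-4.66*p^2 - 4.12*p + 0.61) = -5.825*p^5 + 6.966*p^4 + 2.9933*p^3 - 18.451*p^2 - 7.171*p + 1.2261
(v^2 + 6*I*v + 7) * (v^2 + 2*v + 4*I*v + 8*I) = v^4 + 2*v^3 + 10*I*v^3 - 17*v^2 + 20*I*v^2 - 34*v + 28*I*v + 56*I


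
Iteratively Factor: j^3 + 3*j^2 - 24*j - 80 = (j + 4)*(j^2 - j - 20) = (j - 5)*(j + 4)*(j + 4)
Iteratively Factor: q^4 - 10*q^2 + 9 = (q + 3)*(q^3 - 3*q^2 - q + 3) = (q + 1)*(q + 3)*(q^2 - 4*q + 3) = (q - 3)*(q + 1)*(q + 3)*(q - 1)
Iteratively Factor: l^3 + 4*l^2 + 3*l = (l + 3)*(l^2 + l) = l*(l + 3)*(l + 1)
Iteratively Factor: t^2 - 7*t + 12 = (t - 3)*(t - 4)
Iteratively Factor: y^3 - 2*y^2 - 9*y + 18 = (y - 3)*(y^2 + y - 6) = (y - 3)*(y - 2)*(y + 3)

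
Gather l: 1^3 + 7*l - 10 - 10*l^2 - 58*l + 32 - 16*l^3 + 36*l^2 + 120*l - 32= -16*l^3 + 26*l^2 + 69*l - 9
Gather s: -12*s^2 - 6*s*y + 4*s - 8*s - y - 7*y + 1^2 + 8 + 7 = -12*s^2 + s*(-6*y - 4) - 8*y + 16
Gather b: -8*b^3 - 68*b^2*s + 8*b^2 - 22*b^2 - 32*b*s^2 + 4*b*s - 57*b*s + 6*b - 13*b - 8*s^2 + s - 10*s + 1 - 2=-8*b^3 + b^2*(-68*s - 14) + b*(-32*s^2 - 53*s - 7) - 8*s^2 - 9*s - 1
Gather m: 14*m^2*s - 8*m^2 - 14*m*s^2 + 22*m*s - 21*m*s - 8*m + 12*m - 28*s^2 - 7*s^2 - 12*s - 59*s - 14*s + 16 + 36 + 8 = m^2*(14*s - 8) + m*(-14*s^2 + s + 4) - 35*s^2 - 85*s + 60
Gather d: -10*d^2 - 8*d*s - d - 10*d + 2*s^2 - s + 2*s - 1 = -10*d^2 + d*(-8*s - 11) + 2*s^2 + s - 1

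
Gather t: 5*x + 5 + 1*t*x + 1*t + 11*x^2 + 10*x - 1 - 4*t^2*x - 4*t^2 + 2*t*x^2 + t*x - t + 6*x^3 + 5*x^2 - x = t^2*(-4*x - 4) + t*(2*x^2 + 2*x) + 6*x^3 + 16*x^2 + 14*x + 4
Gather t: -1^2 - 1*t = -t - 1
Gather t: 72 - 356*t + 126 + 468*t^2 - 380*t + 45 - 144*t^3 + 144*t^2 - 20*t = -144*t^3 + 612*t^2 - 756*t + 243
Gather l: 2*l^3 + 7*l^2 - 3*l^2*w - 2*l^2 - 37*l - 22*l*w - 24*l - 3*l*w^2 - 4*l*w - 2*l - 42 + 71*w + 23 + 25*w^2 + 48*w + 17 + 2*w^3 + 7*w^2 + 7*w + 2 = 2*l^3 + l^2*(5 - 3*w) + l*(-3*w^2 - 26*w - 63) + 2*w^3 + 32*w^2 + 126*w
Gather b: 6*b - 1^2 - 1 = 6*b - 2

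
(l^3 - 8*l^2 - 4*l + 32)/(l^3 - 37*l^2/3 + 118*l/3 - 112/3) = 3*(l + 2)/(3*l - 7)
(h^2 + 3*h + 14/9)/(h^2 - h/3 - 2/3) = (h + 7/3)/(h - 1)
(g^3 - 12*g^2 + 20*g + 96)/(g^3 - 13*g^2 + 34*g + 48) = (g + 2)/(g + 1)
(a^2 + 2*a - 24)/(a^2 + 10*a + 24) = (a - 4)/(a + 4)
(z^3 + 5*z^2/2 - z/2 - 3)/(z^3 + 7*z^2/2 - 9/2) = (z + 2)/(z + 3)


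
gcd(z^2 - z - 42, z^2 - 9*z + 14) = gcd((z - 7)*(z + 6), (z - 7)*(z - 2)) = z - 7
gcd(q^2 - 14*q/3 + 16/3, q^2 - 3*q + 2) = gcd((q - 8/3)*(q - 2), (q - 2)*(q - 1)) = q - 2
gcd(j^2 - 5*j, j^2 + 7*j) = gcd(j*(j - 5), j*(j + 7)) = j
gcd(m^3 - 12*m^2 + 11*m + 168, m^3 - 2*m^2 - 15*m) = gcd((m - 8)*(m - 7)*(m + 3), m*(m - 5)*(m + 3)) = m + 3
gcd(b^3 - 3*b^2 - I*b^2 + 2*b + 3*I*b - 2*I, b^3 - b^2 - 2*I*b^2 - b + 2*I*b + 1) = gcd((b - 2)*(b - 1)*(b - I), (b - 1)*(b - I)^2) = b^2 + b*(-1 - I) + I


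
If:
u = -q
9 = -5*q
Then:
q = -9/5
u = 9/5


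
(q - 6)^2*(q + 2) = q^3 - 10*q^2 + 12*q + 72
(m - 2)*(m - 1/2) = m^2 - 5*m/2 + 1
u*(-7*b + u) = -7*b*u + u^2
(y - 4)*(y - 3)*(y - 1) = y^3 - 8*y^2 + 19*y - 12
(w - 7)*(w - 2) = w^2 - 9*w + 14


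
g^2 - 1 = (g - 1)*(g + 1)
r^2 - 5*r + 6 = (r - 3)*(r - 2)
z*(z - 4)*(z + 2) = z^3 - 2*z^2 - 8*z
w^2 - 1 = (w - 1)*(w + 1)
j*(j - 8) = j^2 - 8*j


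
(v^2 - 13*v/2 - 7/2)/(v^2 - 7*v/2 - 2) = (v - 7)/(v - 4)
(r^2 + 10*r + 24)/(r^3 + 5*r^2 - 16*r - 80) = (r + 6)/(r^2 + r - 20)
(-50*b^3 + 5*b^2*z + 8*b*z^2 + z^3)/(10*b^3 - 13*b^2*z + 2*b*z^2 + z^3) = (5*b + z)/(-b + z)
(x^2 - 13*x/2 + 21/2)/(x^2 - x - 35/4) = 2*(x - 3)/(2*x + 5)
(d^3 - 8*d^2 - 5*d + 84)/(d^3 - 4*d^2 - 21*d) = (d - 4)/d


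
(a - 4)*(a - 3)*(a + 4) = a^3 - 3*a^2 - 16*a + 48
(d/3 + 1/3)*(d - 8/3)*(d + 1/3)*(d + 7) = d^4/3 + 17*d^3/9 - 113*d^2/27 - 211*d/27 - 56/27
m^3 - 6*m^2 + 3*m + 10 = (m - 5)*(m - 2)*(m + 1)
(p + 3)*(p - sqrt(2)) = p^2 - sqrt(2)*p + 3*p - 3*sqrt(2)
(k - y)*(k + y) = k^2 - y^2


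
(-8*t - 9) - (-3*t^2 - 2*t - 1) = 3*t^2 - 6*t - 8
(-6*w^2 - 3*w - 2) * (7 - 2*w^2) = 12*w^4 + 6*w^3 - 38*w^2 - 21*w - 14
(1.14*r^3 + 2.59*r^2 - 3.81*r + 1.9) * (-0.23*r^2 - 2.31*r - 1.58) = -0.2622*r^5 - 3.2291*r^4 - 6.9078*r^3 + 4.2719*r^2 + 1.6308*r - 3.002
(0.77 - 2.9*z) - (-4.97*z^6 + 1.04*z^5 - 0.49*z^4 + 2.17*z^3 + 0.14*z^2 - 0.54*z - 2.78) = 4.97*z^6 - 1.04*z^5 + 0.49*z^4 - 2.17*z^3 - 0.14*z^2 - 2.36*z + 3.55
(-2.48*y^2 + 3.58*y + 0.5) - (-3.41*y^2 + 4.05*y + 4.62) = 0.93*y^2 - 0.47*y - 4.12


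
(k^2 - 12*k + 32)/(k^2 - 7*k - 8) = (k - 4)/(k + 1)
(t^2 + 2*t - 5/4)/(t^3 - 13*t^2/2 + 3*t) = (t + 5/2)/(t*(t - 6))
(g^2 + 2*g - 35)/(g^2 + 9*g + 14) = (g - 5)/(g + 2)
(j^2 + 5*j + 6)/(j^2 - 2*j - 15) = (j + 2)/(j - 5)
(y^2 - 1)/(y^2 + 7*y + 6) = (y - 1)/(y + 6)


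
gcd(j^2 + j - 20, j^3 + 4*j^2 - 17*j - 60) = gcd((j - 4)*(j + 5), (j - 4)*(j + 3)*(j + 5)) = j^2 + j - 20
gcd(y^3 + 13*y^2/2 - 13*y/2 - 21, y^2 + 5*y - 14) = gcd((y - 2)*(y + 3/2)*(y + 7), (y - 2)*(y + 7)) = y^2 + 5*y - 14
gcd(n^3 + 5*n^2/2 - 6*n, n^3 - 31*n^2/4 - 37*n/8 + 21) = n - 3/2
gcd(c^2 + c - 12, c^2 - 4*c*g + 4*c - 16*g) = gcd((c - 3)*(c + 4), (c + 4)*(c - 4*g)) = c + 4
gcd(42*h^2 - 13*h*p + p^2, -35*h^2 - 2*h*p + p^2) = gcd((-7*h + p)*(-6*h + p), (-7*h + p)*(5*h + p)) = -7*h + p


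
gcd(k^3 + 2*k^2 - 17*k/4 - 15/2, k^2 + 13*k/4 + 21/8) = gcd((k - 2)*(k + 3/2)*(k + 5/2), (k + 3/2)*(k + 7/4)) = k + 3/2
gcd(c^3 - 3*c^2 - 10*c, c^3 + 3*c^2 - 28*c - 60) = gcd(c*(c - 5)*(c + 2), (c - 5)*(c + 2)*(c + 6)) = c^2 - 3*c - 10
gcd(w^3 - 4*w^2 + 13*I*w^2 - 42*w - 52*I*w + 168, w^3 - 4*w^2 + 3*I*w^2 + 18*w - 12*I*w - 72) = w^2 + w*(-4 + 6*I) - 24*I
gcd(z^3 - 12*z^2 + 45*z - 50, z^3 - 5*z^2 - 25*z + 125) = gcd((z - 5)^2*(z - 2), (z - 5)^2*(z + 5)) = z^2 - 10*z + 25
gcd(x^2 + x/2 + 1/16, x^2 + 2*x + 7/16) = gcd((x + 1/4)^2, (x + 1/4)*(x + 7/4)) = x + 1/4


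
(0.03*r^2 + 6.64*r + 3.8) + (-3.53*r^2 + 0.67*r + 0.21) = -3.5*r^2 + 7.31*r + 4.01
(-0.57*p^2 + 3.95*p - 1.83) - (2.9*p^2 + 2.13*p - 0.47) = -3.47*p^2 + 1.82*p - 1.36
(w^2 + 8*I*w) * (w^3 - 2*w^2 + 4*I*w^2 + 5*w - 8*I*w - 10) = w^5 - 2*w^4 + 12*I*w^4 - 27*w^3 - 24*I*w^3 + 54*w^2 + 40*I*w^2 - 80*I*w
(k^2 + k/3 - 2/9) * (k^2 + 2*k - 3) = k^4 + 7*k^3/3 - 23*k^2/9 - 13*k/9 + 2/3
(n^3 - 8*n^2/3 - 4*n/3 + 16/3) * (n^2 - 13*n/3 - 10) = n^5 - 7*n^4 + 2*n^3/9 + 340*n^2/9 - 88*n/9 - 160/3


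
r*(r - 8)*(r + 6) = r^3 - 2*r^2 - 48*r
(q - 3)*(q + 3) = q^2 - 9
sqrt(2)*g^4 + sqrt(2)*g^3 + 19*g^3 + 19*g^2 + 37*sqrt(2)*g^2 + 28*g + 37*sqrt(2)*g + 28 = (g + 1)*(g + 2*sqrt(2))*(g + 7*sqrt(2))*(sqrt(2)*g + 1)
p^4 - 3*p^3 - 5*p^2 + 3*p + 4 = (p - 4)*(p - 1)*(p + 1)^2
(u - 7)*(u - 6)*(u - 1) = u^3 - 14*u^2 + 55*u - 42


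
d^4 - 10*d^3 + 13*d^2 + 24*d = d*(d - 8)*(d - 3)*(d + 1)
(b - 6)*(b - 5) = b^2 - 11*b + 30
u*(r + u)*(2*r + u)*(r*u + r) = 2*r^3*u^2 + 2*r^3*u + 3*r^2*u^3 + 3*r^2*u^2 + r*u^4 + r*u^3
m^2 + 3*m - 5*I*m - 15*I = (m + 3)*(m - 5*I)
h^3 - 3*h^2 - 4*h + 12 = (h - 3)*(h - 2)*(h + 2)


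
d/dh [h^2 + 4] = 2*h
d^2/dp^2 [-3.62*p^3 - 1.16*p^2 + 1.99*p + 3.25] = -21.72*p - 2.32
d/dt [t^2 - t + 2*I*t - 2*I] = 2*t - 1 + 2*I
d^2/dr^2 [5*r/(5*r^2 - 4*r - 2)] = 10*(-4*r*(5*r - 2)^2 + (4 - 15*r)*(-5*r^2 + 4*r + 2))/(-5*r^2 + 4*r + 2)^3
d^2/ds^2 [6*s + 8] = 0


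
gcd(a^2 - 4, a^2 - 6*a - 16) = a + 2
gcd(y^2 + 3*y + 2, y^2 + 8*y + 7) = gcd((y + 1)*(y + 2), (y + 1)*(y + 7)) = y + 1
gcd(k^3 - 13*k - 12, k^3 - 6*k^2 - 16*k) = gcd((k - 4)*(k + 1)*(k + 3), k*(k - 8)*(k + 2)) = 1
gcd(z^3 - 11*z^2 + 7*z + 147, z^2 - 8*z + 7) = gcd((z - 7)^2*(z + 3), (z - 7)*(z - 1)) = z - 7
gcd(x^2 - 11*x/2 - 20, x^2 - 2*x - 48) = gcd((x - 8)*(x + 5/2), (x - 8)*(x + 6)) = x - 8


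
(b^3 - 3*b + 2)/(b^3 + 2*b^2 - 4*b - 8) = (b^2 - 2*b + 1)/(b^2 - 4)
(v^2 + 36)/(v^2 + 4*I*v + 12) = (v - 6*I)/(v - 2*I)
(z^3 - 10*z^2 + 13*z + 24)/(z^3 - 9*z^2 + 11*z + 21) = (z - 8)/(z - 7)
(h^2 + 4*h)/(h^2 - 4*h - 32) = h/(h - 8)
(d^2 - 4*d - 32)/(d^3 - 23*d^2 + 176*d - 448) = (d + 4)/(d^2 - 15*d + 56)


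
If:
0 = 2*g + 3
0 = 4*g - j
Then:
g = -3/2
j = -6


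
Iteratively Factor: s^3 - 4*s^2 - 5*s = (s - 5)*(s^2 + s) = (s - 5)*(s + 1)*(s)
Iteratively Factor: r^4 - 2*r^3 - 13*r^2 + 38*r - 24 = (r - 3)*(r^3 + r^2 - 10*r + 8) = (r - 3)*(r + 4)*(r^2 - 3*r + 2) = (r - 3)*(r - 2)*(r + 4)*(r - 1)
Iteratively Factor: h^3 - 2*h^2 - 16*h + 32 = (h - 4)*(h^2 + 2*h - 8) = (h - 4)*(h - 2)*(h + 4)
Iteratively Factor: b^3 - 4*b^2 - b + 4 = (b + 1)*(b^2 - 5*b + 4) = (b - 4)*(b + 1)*(b - 1)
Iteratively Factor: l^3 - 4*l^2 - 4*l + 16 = (l + 2)*(l^2 - 6*l + 8) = (l - 2)*(l + 2)*(l - 4)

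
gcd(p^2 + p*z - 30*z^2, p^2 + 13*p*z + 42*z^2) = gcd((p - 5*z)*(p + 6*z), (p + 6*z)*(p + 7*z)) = p + 6*z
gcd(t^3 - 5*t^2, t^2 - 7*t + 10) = t - 5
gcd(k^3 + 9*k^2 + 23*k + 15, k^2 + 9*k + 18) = k + 3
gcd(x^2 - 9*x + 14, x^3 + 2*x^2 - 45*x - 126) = x - 7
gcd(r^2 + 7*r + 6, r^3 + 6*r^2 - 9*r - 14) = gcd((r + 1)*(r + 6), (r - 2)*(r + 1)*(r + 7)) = r + 1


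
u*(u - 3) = u^2 - 3*u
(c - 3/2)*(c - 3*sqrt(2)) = c^2 - 3*sqrt(2)*c - 3*c/2 + 9*sqrt(2)/2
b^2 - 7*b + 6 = (b - 6)*(b - 1)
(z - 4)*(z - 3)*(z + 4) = z^3 - 3*z^2 - 16*z + 48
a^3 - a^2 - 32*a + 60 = (a - 5)*(a - 2)*(a + 6)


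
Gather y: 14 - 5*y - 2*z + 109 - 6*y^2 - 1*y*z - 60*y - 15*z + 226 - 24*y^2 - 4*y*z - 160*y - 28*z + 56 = -30*y^2 + y*(-5*z - 225) - 45*z + 405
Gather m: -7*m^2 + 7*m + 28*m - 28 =-7*m^2 + 35*m - 28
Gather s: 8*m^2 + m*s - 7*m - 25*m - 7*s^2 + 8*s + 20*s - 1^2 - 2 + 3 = 8*m^2 - 32*m - 7*s^2 + s*(m + 28)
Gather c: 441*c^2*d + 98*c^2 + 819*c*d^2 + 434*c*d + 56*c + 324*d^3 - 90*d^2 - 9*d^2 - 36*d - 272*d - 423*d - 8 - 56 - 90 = c^2*(441*d + 98) + c*(819*d^2 + 434*d + 56) + 324*d^3 - 99*d^2 - 731*d - 154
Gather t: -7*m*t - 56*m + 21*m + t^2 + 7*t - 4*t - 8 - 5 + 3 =-35*m + t^2 + t*(3 - 7*m) - 10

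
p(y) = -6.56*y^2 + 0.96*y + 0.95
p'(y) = 0.96 - 13.12*y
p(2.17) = -27.86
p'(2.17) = -27.51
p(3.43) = -72.93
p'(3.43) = -44.04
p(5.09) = -164.12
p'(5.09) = -65.82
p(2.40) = -34.53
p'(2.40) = -30.53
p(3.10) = -59.12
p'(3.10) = -39.71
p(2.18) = -28.13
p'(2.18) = -27.64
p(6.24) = -248.49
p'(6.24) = -80.91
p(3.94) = -97.10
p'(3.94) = -50.73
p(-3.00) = -60.97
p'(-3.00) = 40.32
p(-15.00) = -1489.45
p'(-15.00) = 197.76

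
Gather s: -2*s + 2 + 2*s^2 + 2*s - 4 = 2*s^2 - 2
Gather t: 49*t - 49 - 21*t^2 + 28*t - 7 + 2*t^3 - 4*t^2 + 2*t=2*t^3 - 25*t^2 + 79*t - 56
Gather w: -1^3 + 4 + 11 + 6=20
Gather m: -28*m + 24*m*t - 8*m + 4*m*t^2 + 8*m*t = m*(4*t^2 + 32*t - 36)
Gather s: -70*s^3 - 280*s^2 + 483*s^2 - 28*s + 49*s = -70*s^3 + 203*s^2 + 21*s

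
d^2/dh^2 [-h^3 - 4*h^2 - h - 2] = -6*h - 8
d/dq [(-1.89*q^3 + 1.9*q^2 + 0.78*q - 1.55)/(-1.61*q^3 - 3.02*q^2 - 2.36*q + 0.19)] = (8.7668*q^4 + 11.4324*q^3 - 10.6922*q^2 - 8.64*q - 3.5098)/(2.5921*q^6 + 9.7244*q^5 + 16.7196*q^4 + 13.6426*q^3 + 4.422*q^2 - 0.8968*q + 0.0361)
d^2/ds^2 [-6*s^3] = -36*s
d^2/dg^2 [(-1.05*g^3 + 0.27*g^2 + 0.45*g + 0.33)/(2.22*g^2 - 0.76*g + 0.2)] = (7.105427357601e-15*g^5 - 3.5527136788005e-15*g^4 + 5.066088*g^3 + 9.996552*g^2 - 4.791456*g + 0.246576)/(10.941048*g^6 - 11.236752*g^5 + 6.803856*g^4 - 2.463616*g^3 + 0.61296*g^2 - 0.0912*g + 0.008)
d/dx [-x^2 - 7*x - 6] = -2*x - 7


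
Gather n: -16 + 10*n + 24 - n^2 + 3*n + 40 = -n^2 + 13*n + 48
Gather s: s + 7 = s + 7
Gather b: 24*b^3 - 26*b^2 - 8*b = 24*b^3 - 26*b^2 - 8*b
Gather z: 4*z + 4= 4*z + 4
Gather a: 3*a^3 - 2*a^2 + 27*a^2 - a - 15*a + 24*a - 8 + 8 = 3*a^3 + 25*a^2 + 8*a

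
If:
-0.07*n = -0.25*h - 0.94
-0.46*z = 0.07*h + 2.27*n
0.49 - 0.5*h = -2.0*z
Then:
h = -3.66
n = 0.35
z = -1.16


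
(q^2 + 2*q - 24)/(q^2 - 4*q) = (q + 6)/q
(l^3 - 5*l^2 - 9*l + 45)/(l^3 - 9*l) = (l - 5)/l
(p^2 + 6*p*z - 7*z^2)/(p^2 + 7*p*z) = (p - z)/p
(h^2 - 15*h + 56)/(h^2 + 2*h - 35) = (h^2 - 15*h + 56)/(h^2 + 2*h - 35)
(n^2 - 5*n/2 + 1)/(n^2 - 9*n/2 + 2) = (n - 2)/(n - 4)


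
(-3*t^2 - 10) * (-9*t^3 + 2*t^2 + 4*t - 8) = 27*t^5 - 6*t^4 + 78*t^3 + 4*t^2 - 40*t + 80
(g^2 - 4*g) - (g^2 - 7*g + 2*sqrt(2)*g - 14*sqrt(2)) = -2*sqrt(2)*g + 3*g + 14*sqrt(2)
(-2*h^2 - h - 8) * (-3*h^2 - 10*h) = 6*h^4 + 23*h^3 + 34*h^2 + 80*h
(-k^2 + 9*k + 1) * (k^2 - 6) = -k^4 + 9*k^3 + 7*k^2 - 54*k - 6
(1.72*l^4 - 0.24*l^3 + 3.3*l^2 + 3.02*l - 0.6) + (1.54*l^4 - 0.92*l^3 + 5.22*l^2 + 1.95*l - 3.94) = 3.26*l^4 - 1.16*l^3 + 8.52*l^2 + 4.97*l - 4.54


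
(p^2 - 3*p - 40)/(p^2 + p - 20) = (p - 8)/(p - 4)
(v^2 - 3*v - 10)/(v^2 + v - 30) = (v + 2)/(v + 6)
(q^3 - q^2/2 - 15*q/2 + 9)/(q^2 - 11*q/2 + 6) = (q^2 + q - 6)/(q - 4)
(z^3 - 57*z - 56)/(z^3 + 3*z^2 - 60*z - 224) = (z + 1)/(z + 4)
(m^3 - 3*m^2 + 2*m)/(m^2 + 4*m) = (m^2 - 3*m + 2)/(m + 4)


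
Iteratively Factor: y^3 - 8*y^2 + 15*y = (y - 5)*(y^2 - 3*y) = (y - 5)*(y - 3)*(y)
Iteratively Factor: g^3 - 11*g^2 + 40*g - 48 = (g - 4)*(g^2 - 7*g + 12) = (g - 4)^2*(g - 3)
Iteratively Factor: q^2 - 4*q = (q)*(q - 4)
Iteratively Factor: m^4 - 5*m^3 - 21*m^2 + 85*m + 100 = (m - 5)*(m^3 - 21*m - 20) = (m - 5)*(m + 1)*(m^2 - m - 20) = (m - 5)^2*(m + 1)*(m + 4)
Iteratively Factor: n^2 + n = (n + 1)*(n)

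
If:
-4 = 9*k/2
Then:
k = -8/9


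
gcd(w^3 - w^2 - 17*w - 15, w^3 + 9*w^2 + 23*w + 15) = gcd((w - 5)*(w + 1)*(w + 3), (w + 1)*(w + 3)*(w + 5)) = w^2 + 4*w + 3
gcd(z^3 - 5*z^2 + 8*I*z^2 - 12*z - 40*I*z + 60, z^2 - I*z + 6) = z + 2*I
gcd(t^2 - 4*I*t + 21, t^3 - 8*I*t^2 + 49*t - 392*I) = t - 7*I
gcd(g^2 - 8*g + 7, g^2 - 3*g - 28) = g - 7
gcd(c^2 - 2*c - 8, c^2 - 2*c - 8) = c^2 - 2*c - 8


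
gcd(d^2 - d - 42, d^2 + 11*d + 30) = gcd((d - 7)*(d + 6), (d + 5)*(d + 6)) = d + 6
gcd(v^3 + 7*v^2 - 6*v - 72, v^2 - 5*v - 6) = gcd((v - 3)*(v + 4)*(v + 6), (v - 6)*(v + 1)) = 1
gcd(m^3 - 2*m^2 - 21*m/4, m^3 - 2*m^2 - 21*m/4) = m^3 - 2*m^2 - 21*m/4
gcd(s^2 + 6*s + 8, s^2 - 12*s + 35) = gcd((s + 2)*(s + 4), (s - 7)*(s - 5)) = 1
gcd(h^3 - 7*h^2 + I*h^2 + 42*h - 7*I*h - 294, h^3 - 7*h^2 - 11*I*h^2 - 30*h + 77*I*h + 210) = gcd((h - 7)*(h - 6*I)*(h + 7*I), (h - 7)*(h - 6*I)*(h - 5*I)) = h^2 + h*(-7 - 6*I) + 42*I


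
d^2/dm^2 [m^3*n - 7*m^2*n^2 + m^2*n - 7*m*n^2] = 2*n*(3*m - 7*n + 1)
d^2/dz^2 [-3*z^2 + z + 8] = -6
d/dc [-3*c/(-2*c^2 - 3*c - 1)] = 3*(1 - 2*c^2)/(4*c^4 + 12*c^3 + 13*c^2 + 6*c + 1)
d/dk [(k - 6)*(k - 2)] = 2*k - 8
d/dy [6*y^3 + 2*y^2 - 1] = 2*y*(9*y + 2)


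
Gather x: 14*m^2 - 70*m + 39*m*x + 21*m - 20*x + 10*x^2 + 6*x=14*m^2 - 49*m + 10*x^2 + x*(39*m - 14)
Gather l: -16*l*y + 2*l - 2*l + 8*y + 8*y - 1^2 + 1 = -16*l*y + 16*y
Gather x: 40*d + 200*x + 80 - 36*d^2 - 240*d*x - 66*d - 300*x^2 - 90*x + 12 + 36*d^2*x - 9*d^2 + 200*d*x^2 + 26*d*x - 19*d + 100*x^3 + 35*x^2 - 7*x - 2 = -45*d^2 - 45*d + 100*x^3 + x^2*(200*d - 265) + x*(36*d^2 - 214*d + 103) + 90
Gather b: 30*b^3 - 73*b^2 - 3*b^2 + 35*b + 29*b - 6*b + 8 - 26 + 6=30*b^3 - 76*b^2 + 58*b - 12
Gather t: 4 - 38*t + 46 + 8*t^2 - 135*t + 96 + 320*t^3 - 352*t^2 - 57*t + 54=320*t^3 - 344*t^2 - 230*t + 200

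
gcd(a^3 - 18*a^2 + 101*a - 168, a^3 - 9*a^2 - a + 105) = a - 7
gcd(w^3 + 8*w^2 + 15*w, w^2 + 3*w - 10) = w + 5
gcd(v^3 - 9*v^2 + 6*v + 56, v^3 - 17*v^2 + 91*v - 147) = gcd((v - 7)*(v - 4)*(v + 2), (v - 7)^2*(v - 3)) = v - 7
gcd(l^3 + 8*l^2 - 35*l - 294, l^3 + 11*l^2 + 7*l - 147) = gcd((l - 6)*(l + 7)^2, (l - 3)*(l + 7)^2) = l^2 + 14*l + 49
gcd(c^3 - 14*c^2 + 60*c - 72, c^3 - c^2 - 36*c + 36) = c - 6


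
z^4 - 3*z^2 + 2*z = z*(z - 1)^2*(z + 2)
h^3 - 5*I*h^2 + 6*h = h*(h - 6*I)*(h + I)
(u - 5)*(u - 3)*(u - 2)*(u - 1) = u^4 - 11*u^3 + 41*u^2 - 61*u + 30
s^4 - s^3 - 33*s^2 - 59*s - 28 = (s - 7)*(s + 1)^2*(s + 4)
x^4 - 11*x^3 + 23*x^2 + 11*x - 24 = (x - 8)*(x - 3)*(x - 1)*(x + 1)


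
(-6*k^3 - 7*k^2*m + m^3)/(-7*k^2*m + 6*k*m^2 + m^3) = (-6*k^3 - 7*k^2*m + m^3)/(m*(-7*k^2 + 6*k*m + m^2))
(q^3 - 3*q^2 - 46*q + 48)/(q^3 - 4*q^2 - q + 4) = (q^2 - 2*q - 48)/(q^2 - 3*q - 4)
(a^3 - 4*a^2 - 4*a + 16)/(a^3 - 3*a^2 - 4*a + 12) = (a - 4)/(a - 3)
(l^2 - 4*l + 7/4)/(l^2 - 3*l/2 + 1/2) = (l - 7/2)/(l - 1)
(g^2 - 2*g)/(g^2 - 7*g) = (g - 2)/(g - 7)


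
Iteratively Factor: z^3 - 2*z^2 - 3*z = (z)*(z^2 - 2*z - 3) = z*(z + 1)*(z - 3)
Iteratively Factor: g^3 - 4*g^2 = (g - 4)*(g^2) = g*(g - 4)*(g)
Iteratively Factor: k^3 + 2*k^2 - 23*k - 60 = (k + 3)*(k^2 - k - 20) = (k + 3)*(k + 4)*(k - 5)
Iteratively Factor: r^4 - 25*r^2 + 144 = (r + 4)*(r^3 - 4*r^2 - 9*r + 36) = (r + 3)*(r + 4)*(r^2 - 7*r + 12) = (r - 4)*(r + 3)*(r + 4)*(r - 3)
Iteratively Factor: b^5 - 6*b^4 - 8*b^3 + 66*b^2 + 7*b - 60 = (b - 4)*(b^4 - 2*b^3 - 16*b^2 + 2*b + 15) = (b - 5)*(b - 4)*(b^3 + 3*b^2 - b - 3) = (b - 5)*(b - 4)*(b - 1)*(b^2 + 4*b + 3) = (b - 5)*(b - 4)*(b - 1)*(b + 3)*(b + 1)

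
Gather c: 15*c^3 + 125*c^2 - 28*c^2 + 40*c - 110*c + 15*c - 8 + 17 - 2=15*c^3 + 97*c^2 - 55*c + 7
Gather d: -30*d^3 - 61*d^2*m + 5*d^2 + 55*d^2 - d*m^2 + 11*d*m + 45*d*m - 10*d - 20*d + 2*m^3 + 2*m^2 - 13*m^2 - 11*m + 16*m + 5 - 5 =-30*d^3 + d^2*(60 - 61*m) + d*(-m^2 + 56*m - 30) + 2*m^3 - 11*m^2 + 5*m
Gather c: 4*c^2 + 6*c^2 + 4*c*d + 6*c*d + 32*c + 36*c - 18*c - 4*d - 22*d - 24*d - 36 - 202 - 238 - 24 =10*c^2 + c*(10*d + 50) - 50*d - 500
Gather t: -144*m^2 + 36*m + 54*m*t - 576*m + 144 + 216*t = -144*m^2 - 540*m + t*(54*m + 216) + 144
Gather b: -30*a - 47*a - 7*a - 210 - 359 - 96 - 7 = -84*a - 672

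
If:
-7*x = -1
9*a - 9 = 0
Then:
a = 1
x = 1/7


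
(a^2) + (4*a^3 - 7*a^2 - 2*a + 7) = 4*a^3 - 6*a^2 - 2*a + 7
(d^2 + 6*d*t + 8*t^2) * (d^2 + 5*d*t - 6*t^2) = d^4 + 11*d^3*t + 32*d^2*t^2 + 4*d*t^3 - 48*t^4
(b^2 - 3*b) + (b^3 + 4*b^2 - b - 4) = b^3 + 5*b^2 - 4*b - 4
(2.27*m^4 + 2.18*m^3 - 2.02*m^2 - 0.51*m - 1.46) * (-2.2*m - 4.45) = -4.994*m^5 - 14.8975*m^4 - 5.257*m^3 + 10.111*m^2 + 5.4815*m + 6.497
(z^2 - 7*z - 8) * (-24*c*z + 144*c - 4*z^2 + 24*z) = -24*c*z^3 + 312*c*z^2 - 816*c*z - 1152*c - 4*z^4 + 52*z^3 - 136*z^2 - 192*z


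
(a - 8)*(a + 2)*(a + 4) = a^3 - 2*a^2 - 40*a - 64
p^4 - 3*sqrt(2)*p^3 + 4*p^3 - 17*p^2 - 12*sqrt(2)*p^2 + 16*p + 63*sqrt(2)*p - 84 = (p - 3)*(p + 7)*(p - 2*sqrt(2))*(p - sqrt(2))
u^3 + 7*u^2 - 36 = (u - 2)*(u + 3)*(u + 6)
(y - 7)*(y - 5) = y^2 - 12*y + 35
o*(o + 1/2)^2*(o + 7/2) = o^4 + 9*o^3/2 + 15*o^2/4 + 7*o/8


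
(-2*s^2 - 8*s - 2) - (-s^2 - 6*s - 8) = -s^2 - 2*s + 6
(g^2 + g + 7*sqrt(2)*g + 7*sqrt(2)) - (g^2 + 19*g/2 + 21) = -17*g/2 + 7*sqrt(2)*g - 21 + 7*sqrt(2)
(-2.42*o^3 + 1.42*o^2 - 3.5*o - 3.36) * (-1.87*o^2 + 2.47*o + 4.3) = 4.5254*o^5 - 8.6328*o^4 - 0.353599999999998*o^3 + 3.7442*o^2 - 23.3492*o - 14.448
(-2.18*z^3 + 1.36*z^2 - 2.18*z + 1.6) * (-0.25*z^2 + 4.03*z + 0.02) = 0.545*z^5 - 9.1254*z^4 + 5.9822*z^3 - 9.1582*z^2 + 6.4044*z + 0.032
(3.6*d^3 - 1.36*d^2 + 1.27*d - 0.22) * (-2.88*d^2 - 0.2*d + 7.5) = -10.368*d^5 + 3.1968*d^4 + 23.6144*d^3 - 9.8204*d^2 + 9.569*d - 1.65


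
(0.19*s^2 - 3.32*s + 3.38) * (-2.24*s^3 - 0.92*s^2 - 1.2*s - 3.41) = -0.4256*s^5 + 7.262*s^4 - 4.7448*s^3 + 0.2265*s^2 + 7.2652*s - 11.5258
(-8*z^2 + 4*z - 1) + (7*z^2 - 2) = -z^2 + 4*z - 3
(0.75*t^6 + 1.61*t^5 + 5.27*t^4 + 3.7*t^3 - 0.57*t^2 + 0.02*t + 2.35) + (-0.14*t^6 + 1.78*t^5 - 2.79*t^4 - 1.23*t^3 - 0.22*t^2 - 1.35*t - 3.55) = 0.61*t^6 + 3.39*t^5 + 2.48*t^4 + 2.47*t^3 - 0.79*t^2 - 1.33*t - 1.2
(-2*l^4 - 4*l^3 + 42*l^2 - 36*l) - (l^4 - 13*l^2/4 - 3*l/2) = -3*l^4 - 4*l^3 + 181*l^2/4 - 69*l/2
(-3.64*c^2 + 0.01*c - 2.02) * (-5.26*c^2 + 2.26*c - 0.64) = 19.1464*c^4 - 8.279*c^3 + 12.9774*c^2 - 4.5716*c + 1.2928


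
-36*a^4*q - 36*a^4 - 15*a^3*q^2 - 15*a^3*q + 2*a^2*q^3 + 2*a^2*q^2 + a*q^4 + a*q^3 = (-4*a + q)*(3*a + q)^2*(a*q + a)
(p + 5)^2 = p^2 + 10*p + 25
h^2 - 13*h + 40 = (h - 8)*(h - 5)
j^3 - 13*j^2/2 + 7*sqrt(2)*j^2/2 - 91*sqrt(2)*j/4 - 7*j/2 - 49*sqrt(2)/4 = (j - 7)*(j + 1/2)*(j + 7*sqrt(2)/2)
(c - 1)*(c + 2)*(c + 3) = c^3 + 4*c^2 + c - 6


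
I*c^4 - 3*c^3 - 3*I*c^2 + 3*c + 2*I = (c + 1)*(c + I)*(c + 2*I)*(I*c - I)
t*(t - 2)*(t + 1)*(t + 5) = t^4 + 4*t^3 - 7*t^2 - 10*t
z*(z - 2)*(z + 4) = z^3 + 2*z^2 - 8*z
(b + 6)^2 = b^2 + 12*b + 36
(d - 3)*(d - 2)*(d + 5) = d^3 - 19*d + 30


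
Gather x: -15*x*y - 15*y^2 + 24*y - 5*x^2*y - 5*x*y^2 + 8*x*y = -5*x^2*y + x*(-5*y^2 - 7*y) - 15*y^2 + 24*y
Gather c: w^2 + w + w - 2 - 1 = w^2 + 2*w - 3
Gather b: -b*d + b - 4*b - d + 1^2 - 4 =b*(-d - 3) - d - 3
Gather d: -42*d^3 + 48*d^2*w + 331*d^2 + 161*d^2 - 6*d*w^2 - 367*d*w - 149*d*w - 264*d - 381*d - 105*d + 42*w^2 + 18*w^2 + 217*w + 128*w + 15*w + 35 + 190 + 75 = -42*d^3 + d^2*(48*w + 492) + d*(-6*w^2 - 516*w - 750) + 60*w^2 + 360*w + 300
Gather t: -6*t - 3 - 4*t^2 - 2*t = -4*t^2 - 8*t - 3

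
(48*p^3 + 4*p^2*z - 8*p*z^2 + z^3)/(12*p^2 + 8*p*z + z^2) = (24*p^2 - 10*p*z + z^2)/(6*p + z)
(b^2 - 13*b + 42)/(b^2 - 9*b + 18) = (b - 7)/(b - 3)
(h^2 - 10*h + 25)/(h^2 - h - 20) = (h - 5)/(h + 4)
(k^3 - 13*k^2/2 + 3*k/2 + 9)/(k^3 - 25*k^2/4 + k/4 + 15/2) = 2*(2*k - 3)/(4*k - 5)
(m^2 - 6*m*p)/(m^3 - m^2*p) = (m - 6*p)/(m*(m - p))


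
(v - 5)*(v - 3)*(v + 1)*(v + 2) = v^4 - 5*v^3 - 7*v^2 + 29*v + 30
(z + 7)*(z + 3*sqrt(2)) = z^2 + 3*sqrt(2)*z + 7*z + 21*sqrt(2)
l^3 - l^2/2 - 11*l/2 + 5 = (l - 2)*(l - 1)*(l + 5/2)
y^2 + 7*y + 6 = (y + 1)*(y + 6)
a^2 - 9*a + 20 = (a - 5)*(a - 4)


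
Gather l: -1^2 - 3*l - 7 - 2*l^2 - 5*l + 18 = -2*l^2 - 8*l + 10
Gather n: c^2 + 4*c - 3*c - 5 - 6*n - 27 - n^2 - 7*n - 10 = c^2 + c - n^2 - 13*n - 42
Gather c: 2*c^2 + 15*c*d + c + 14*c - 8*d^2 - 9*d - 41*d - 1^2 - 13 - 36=2*c^2 + c*(15*d + 15) - 8*d^2 - 50*d - 50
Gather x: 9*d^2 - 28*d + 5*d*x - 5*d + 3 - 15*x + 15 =9*d^2 - 33*d + x*(5*d - 15) + 18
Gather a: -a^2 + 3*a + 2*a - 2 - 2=-a^2 + 5*a - 4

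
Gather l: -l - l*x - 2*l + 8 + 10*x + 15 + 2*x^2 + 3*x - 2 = l*(-x - 3) + 2*x^2 + 13*x + 21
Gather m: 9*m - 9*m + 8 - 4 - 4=0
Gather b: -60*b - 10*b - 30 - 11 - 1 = -70*b - 42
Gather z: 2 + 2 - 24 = -20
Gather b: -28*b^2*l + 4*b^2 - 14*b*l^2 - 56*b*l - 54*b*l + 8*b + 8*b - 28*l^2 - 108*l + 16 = b^2*(4 - 28*l) + b*(-14*l^2 - 110*l + 16) - 28*l^2 - 108*l + 16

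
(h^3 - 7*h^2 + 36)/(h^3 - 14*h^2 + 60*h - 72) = (h^2 - h - 6)/(h^2 - 8*h + 12)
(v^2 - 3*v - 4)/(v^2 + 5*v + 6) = (v^2 - 3*v - 4)/(v^2 + 5*v + 6)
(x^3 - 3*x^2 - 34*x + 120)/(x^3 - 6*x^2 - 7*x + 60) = (x + 6)/(x + 3)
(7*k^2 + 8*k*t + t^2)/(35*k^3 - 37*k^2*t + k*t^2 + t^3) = (k + t)/(5*k^2 - 6*k*t + t^2)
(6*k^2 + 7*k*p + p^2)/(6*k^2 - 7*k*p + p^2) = (6*k^2 + 7*k*p + p^2)/(6*k^2 - 7*k*p + p^2)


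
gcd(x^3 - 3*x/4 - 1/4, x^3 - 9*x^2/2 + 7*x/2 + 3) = x + 1/2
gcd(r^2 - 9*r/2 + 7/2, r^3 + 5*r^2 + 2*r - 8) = r - 1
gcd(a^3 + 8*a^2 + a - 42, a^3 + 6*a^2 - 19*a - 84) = a^2 + 10*a + 21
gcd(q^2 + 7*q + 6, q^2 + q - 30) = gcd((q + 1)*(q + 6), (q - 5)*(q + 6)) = q + 6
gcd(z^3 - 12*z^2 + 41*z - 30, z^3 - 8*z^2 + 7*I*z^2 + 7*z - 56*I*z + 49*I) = z - 1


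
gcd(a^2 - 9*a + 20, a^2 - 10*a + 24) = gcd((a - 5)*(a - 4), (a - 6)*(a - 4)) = a - 4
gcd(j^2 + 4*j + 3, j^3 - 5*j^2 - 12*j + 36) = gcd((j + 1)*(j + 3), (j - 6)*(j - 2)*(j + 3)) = j + 3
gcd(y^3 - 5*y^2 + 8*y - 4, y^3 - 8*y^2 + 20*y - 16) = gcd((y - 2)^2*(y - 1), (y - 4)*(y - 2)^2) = y^2 - 4*y + 4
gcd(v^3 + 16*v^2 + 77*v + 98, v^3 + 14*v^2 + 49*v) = v^2 + 14*v + 49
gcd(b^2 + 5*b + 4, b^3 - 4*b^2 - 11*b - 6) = b + 1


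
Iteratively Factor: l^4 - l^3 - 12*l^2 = (l + 3)*(l^3 - 4*l^2) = l*(l + 3)*(l^2 - 4*l) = l*(l - 4)*(l + 3)*(l)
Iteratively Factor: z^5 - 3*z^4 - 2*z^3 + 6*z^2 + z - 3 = (z + 1)*(z^4 - 4*z^3 + 2*z^2 + 4*z - 3) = (z - 3)*(z + 1)*(z^3 - z^2 - z + 1) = (z - 3)*(z + 1)^2*(z^2 - 2*z + 1) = (z - 3)*(z - 1)*(z + 1)^2*(z - 1)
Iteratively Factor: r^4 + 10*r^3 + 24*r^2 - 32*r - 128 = (r - 2)*(r^3 + 12*r^2 + 48*r + 64) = (r - 2)*(r + 4)*(r^2 + 8*r + 16) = (r - 2)*(r + 4)^2*(r + 4)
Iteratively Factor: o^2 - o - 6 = (o - 3)*(o + 2)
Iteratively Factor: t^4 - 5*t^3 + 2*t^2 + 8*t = (t - 4)*(t^3 - t^2 - 2*t) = (t - 4)*(t - 2)*(t^2 + t) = (t - 4)*(t - 2)*(t + 1)*(t)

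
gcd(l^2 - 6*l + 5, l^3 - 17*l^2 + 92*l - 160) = l - 5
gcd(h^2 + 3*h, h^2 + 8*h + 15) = h + 3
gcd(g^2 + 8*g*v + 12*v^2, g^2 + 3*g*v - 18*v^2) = g + 6*v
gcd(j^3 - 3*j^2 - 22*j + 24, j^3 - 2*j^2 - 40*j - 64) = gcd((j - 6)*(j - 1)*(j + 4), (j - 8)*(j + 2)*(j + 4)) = j + 4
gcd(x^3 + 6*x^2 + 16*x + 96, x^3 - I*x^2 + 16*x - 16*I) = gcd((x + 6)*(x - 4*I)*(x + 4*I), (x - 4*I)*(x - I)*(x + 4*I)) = x^2 + 16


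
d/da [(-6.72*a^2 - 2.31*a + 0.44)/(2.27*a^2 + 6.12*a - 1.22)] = (-35.8827*a^2 + 14.3992*a + 0.1254)/(5.1529*a^4 + 27.7848*a^3 + 31.9156*a^2 - 14.9328*a + 1.4884)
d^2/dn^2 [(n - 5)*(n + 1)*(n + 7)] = 6*n + 6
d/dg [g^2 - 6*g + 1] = 2*g - 6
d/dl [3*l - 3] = 3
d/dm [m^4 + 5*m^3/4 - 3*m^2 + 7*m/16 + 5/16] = 4*m^3 + 15*m^2/4 - 6*m + 7/16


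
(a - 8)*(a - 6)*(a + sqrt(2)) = a^3 - 14*a^2 + sqrt(2)*a^2 - 14*sqrt(2)*a + 48*a + 48*sqrt(2)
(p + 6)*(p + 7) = p^2 + 13*p + 42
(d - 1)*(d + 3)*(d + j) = d^3 + d^2*j + 2*d^2 + 2*d*j - 3*d - 3*j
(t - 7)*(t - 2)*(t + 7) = t^3 - 2*t^2 - 49*t + 98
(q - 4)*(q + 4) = q^2 - 16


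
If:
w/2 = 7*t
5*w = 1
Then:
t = 1/70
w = 1/5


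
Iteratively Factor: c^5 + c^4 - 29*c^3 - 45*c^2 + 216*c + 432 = (c + 3)*(c^4 - 2*c^3 - 23*c^2 + 24*c + 144) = (c - 4)*(c + 3)*(c^3 + 2*c^2 - 15*c - 36) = (c - 4)*(c + 3)^2*(c^2 - c - 12) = (c - 4)*(c + 3)^3*(c - 4)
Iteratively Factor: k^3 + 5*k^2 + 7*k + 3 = (k + 3)*(k^2 + 2*k + 1) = (k + 1)*(k + 3)*(k + 1)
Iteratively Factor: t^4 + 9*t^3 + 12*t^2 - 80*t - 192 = (t + 4)*(t^3 + 5*t^2 - 8*t - 48) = (t - 3)*(t + 4)*(t^2 + 8*t + 16) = (t - 3)*(t + 4)^2*(t + 4)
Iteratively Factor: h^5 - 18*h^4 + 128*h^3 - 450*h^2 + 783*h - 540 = (h - 4)*(h^4 - 14*h^3 + 72*h^2 - 162*h + 135) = (h - 5)*(h - 4)*(h^3 - 9*h^2 + 27*h - 27) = (h - 5)*(h - 4)*(h - 3)*(h^2 - 6*h + 9) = (h - 5)*(h - 4)*(h - 3)^2*(h - 3)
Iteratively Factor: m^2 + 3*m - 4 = (m - 1)*(m + 4)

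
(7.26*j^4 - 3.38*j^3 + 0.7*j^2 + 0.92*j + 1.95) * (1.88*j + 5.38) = 13.6488*j^5 + 32.7044*j^4 - 16.8684*j^3 + 5.4956*j^2 + 8.6156*j + 10.491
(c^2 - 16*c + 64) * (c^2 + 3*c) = c^4 - 13*c^3 + 16*c^2 + 192*c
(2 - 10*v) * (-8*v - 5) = 80*v^2 + 34*v - 10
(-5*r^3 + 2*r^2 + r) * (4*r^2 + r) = -20*r^5 + 3*r^4 + 6*r^3 + r^2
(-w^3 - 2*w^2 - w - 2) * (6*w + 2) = -6*w^4 - 14*w^3 - 10*w^2 - 14*w - 4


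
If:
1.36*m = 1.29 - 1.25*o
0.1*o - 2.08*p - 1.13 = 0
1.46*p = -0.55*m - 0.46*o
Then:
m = -9.16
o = 11.00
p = -0.01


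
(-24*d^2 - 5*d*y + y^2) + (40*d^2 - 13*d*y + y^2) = 16*d^2 - 18*d*y + 2*y^2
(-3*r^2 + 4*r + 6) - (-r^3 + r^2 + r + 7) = r^3 - 4*r^2 + 3*r - 1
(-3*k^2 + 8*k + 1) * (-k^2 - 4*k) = 3*k^4 + 4*k^3 - 33*k^2 - 4*k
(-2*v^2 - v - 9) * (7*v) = -14*v^3 - 7*v^2 - 63*v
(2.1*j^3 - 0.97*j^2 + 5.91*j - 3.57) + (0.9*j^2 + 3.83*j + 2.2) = 2.1*j^3 - 0.07*j^2 + 9.74*j - 1.37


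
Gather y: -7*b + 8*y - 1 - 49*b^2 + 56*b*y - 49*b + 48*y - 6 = -49*b^2 - 56*b + y*(56*b + 56) - 7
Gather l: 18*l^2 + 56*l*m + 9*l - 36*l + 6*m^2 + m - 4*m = 18*l^2 + l*(56*m - 27) + 6*m^2 - 3*m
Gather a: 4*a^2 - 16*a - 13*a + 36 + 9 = 4*a^2 - 29*a + 45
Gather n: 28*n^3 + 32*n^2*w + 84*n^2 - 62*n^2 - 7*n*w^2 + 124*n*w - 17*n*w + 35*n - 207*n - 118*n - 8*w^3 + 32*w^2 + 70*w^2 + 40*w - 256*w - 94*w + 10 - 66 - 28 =28*n^3 + n^2*(32*w + 22) + n*(-7*w^2 + 107*w - 290) - 8*w^3 + 102*w^2 - 310*w - 84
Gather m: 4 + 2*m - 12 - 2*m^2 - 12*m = -2*m^2 - 10*m - 8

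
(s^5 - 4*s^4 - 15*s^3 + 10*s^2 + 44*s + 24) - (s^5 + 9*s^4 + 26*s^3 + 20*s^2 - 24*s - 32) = -13*s^4 - 41*s^3 - 10*s^2 + 68*s + 56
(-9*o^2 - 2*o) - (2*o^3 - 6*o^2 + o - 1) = -2*o^3 - 3*o^2 - 3*o + 1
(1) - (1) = 0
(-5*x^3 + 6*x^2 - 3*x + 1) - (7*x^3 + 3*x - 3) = -12*x^3 + 6*x^2 - 6*x + 4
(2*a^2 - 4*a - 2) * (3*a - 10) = 6*a^3 - 32*a^2 + 34*a + 20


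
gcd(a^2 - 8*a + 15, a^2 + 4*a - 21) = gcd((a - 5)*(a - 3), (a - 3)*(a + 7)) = a - 3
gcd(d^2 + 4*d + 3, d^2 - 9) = d + 3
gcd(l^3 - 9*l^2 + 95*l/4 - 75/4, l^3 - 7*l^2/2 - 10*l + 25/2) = l - 5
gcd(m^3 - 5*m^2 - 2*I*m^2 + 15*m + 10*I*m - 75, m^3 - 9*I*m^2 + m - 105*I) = m^2 - 2*I*m + 15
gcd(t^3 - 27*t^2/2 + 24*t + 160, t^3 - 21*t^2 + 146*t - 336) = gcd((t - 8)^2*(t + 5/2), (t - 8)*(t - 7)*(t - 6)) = t - 8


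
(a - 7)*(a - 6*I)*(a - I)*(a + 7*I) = a^4 - 7*a^3 + 43*a^2 - 301*a - 42*I*a + 294*I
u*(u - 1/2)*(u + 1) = u^3 + u^2/2 - u/2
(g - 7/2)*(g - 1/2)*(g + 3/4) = g^3 - 13*g^2/4 - 5*g/4 + 21/16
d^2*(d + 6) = d^3 + 6*d^2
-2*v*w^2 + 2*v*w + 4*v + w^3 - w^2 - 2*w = (-2*v + w)*(w - 2)*(w + 1)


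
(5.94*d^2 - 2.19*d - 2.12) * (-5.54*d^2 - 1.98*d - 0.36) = -32.9076*d^4 + 0.3714*d^3 + 13.9426*d^2 + 4.986*d + 0.7632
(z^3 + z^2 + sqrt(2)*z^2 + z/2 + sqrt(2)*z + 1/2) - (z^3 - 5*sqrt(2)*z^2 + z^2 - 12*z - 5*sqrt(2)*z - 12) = 6*sqrt(2)*z^2 + 6*sqrt(2)*z + 25*z/2 + 25/2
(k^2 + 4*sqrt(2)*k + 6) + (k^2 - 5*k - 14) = 2*k^2 - 5*k + 4*sqrt(2)*k - 8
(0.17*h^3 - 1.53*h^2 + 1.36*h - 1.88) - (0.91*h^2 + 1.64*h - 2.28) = 0.17*h^3 - 2.44*h^2 - 0.28*h + 0.4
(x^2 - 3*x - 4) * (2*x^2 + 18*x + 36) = 2*x^4 + 12*x^3 - 26*x^2 - 180*x - 144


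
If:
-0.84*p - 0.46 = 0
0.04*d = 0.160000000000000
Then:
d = 4.00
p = -0.55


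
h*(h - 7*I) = h^2 - 7*I*h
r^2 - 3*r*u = r*(r - 3*u)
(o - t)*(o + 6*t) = o^2 + 5*o*t - 6*t^2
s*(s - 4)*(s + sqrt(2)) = s^3 - 4*s^2 + sqrt(2)*s^2 - 4*sqrt(2)*s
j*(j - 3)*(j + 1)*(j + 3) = j^4 + j^3 - 9*j^2 - 9*j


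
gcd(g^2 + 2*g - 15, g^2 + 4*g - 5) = g + 5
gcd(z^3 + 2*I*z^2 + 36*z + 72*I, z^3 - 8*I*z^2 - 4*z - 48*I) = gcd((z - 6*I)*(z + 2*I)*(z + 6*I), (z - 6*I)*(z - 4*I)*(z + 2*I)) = z^2 - 4*I*z + 12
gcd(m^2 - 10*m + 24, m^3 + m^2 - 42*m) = m - 6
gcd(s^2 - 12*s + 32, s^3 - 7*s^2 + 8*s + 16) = s - 4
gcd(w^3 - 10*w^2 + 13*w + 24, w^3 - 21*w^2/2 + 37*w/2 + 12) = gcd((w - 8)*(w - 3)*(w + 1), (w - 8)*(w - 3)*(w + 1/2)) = w^2 - 11*w + 24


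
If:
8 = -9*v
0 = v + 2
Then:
No Solution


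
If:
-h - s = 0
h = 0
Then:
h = 0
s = 0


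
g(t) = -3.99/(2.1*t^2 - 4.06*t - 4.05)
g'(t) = -3.99*(4.06 - 4.2*t)/(2.1*t^2 - 4.06*t - 4.05)^2 = (16.758*t - 16.1994)/(-2.1*t^2 + 4.06*t + 4.05)^2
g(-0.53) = 3.05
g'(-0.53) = -14.65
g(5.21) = -0.13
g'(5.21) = 0.07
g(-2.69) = -0.18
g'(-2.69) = -0.13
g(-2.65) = -0.19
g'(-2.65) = -0.13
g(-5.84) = -0.04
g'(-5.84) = -0.01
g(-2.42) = -0.22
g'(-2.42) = -0.17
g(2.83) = -3.12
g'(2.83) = 19.09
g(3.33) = -0.70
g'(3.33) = 1.21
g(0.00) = 0.99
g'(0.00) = -0.99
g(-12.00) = -0.01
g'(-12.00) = -0.00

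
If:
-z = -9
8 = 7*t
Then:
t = 8/7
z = 9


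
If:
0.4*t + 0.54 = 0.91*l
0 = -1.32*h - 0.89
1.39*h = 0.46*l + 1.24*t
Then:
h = -0.67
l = 0.22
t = -0.84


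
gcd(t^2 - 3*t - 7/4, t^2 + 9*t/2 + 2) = t + 1/2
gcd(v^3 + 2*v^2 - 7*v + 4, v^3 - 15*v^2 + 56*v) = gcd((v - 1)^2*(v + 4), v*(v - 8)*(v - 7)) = 1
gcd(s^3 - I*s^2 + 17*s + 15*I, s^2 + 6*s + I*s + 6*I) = s + I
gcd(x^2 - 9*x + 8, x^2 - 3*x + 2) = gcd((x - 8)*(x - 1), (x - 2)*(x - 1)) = x - 1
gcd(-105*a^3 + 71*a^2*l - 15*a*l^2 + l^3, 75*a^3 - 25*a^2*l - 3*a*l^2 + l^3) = 15*a^2 - 8*a*l + l^2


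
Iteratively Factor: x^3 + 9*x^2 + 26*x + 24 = (x + 4)*(x^2 + 5*x + 6) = (x + 3)*(x + 4)*(x + 2)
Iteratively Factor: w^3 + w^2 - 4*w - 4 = (w - 2)*(w^2 + 3*w + 2) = (w - 2)*(w + 2)*(w + 1)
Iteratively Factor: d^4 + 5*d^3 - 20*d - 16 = (d - 2)*(d^3 + 7*d^2 + 14*d + 8) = (d - 2)*(d + 4)*(d^2 + 3*d + 2) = (d - 2)*(d + 1)*(d + 4)*(d + 2)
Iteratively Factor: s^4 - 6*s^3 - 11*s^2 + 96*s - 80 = (s + 4)*(s^3 - 10*s^2 + 29*s - 20) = (s - 5)*(s + 4)*(s^2 - 5*s + 4) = (s - 5)*(s - 1)*(s + 4)*(s - 4)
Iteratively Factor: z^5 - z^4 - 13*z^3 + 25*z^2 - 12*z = (z + 4)*(z^4 - 5*z^3 + 7*z^2 - 3*z) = (z - 1)*(z + 4)*(z^3 - 4*z^2 + 3*z) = (z - 1)^2*(z + 4)*(z^2 - 3*z) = (z - 3)*(z - 1)^2*(z + 4)*(z)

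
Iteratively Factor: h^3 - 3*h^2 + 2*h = (h)*(h^2 - 3*h + 2) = h*(h - 1)*(h - 2)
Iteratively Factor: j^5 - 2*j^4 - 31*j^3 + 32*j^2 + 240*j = (j - 5)*(j^4 + 3*j^3 - 16*j^2 - 48*j) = j*(j - 5)*(j^3 + 3*j^2 - 16*j - 48) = j*(j - 5)*(j + 4)*(j^2 - j - 12) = j*(j - 5)*(j + 3)*(j + 4)*(j - 4)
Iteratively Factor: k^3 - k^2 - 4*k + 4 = (k + 2)*(k^2 - 3*k + 2) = (k - 2)*(k + 2)*(k - 1)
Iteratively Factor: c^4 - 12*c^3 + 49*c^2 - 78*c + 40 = (c - 5)*(c^3 - 7*c^2 + 14*c - 8) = (c - 5)*(c - 4)*(c^2 - 3*c + 2) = (c - 5)*(c - 4)*(c - 2)*(c - 1)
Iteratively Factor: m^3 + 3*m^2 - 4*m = (m + 4)*(m^2 - m) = m*(m + 4)*(m - 1)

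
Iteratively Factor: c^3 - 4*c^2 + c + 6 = (c - 3)*(c^2 - c - 2) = (c - 3)*(c + 1)*(c - 2)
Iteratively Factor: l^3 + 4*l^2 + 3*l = (l + 3)*(l^2 + l) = (l + 1)*(l + 3)*(l)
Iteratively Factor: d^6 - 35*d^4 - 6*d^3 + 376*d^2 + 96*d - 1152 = (d - 2)*(d^5 + 2*d^4 - 31*d^3 - 68*d^2 + 240*d + 576) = (d - 4)*(d - 2)*(d^4 + 6*d^3 - 7*d^2 - 96*d - 144) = (d - 4)*(d - 2)*(d + 3)*(d^3 + 3*d^2 - 16*d - 48) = (d - 4)^2*(d - 2)*(d + 3)*(d^2 + 7*d + 12) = (d - 4)^2*(d - 2)*(d + 3)*(d + 4)*(d + 3)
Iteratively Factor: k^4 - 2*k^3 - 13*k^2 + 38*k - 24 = (k - 3)*(k^3 + k^2 - 10*k + 8) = (k - 3)*(k + 4)*(k^2 - 3*k + 2) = (k - 3)*(k - 2)*(k + 4)*(k - 1)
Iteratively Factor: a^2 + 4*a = (a)*(a + 4)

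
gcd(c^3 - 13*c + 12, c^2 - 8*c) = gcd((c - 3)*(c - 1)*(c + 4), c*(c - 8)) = 1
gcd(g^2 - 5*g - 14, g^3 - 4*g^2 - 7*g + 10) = g + 2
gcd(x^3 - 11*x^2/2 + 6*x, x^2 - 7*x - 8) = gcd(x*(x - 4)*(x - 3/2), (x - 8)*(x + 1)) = 1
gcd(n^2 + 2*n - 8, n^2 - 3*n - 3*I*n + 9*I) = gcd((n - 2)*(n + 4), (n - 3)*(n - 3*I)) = 1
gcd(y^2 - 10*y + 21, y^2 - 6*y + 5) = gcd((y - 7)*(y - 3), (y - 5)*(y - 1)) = 1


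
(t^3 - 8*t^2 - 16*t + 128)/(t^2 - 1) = (t^3 - 8*t^2 - 16*t + 128)/(t^2 - 1)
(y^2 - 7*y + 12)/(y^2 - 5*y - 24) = (-y^2 + 7*y - 12)/(-y^2 + 5*y + 24)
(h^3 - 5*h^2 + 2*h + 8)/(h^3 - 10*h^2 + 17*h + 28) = (h - 2)/(h - 7)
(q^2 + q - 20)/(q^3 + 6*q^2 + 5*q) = (q - 4)/(q*(q + 1))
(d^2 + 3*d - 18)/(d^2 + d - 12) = (d + 6)/(d + 4)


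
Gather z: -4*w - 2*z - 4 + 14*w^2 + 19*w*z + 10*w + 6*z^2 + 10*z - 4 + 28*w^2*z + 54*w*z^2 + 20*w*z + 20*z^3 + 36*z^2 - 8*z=14*w^2 + 6*w + 20*z^3 + z^2*(54*w + 42) + z*(28*w^2 + 39*w) - 8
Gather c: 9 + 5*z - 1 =5*z + 8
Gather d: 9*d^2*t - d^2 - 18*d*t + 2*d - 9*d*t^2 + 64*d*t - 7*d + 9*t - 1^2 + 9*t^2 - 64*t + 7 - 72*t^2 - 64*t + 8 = d^2*(9*t - 1) + d*(-9*t^2 + 46*t - 5) - 63*t^2 - 119*t + 14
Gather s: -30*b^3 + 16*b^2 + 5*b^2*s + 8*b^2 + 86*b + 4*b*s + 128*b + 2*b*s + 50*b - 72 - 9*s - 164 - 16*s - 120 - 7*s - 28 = -30*b^3 + 24*b^2 + 264*b + s*(5*b^2 + 6*b - 32) - 384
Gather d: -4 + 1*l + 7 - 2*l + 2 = 5 - l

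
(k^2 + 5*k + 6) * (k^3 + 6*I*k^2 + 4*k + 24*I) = k^5 + 5*k^4 + 6*I*k^4 + 10*k^3 + 30*I*k^3 + 20*k^2 + 60*I*k^2 + 24*k + 120*I*k + 144*I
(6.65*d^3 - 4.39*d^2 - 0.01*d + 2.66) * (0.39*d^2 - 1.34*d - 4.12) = 2.5935*d^5 - 10.6231*d^4 - 21.5193*d^3 + 19.1376*d^2 - 3.5232*d - 10.9592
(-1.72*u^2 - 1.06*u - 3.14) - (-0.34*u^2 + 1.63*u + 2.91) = -1.38*u^2 - 2.69*u - 6.05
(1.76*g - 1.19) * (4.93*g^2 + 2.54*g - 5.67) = 8.6768*g^3 - 1.3963*g^2 - 13.0018*g + 6.7473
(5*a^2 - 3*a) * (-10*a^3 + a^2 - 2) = -50*a^5 + 35*a^4 - 3*a^3 - 10*a^2 + 6*a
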